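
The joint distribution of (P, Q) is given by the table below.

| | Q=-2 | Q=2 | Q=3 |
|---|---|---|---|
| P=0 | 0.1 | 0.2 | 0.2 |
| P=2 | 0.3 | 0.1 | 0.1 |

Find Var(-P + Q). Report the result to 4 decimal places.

E[P] = 1,  E[Q] = 0.7,  E[PQ] = -0.2
Var(P) = 2 − (1)² = 1;  Var(Q) = 5.5 − (0.7)² = 5.01
Cov(P,Q) = -0.2 − (1)(0.7) = -0.9
Var(-P + Q) = (-1)²·1 + (1)²·5.01 + 2·(-1)·(1)·-0.9 = 7.81

7.8100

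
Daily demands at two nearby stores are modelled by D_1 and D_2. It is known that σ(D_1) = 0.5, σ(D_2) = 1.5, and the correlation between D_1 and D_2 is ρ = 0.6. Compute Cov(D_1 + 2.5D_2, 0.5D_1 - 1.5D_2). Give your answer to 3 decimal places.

Var(D_1) = (0.5)² = 0.25;  Var(D_2) = (1.5)² = 2.25
Cov(D_1,D_2) = ρ·σ(D_1)·σ(D_2) = 0.6·0.5·1.5 = 0.45
Cov(D_1 + 2.5D_2, 0.5D_1 - 1.5D_2) = (1)(0.5)Var(D_1) + (2.5)(-1.5)Var(D_2) + [(1)(-1.5) + (2.5)(0.5)]Cov(D_1,D_2)
= 0.5·0.25 + -3.75·2.25 + -0.25·0.45 = -8.425

-8.425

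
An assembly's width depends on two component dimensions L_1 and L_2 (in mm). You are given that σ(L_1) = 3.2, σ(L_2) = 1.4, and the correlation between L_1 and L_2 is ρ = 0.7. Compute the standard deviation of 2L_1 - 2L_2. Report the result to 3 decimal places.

Var(L_1) = (3.2)² = 10.24;  Var(L_2) = (1.4)² = 1.96
Cov(L_1,L_2) = ρ·σ(L_1)·σ(L_2) = 0.7·3.2·1.4 = 3.136
Var(2L_1 - 2L_2) = (2)²·Var(L_1) + (-2)²·Var(L_2) + 2·(2)·(-2)·Cov(L_1,L_2)
= 4·10.24 + 4·1.96 + -8·3.136 = 23.712
σ(2L_1 - 2L_2) = √23.712 ≈ 4.869

4.869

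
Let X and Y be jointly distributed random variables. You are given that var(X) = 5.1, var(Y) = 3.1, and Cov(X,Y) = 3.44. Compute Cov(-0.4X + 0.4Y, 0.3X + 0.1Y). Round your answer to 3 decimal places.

-0.213

Cov(-0.4X + 0.4Y, 0.3X + 0.1Y) = (-0.4)(0.3)var(X) + (0.4)(0.1)var(Y) + [(-0.4)(0.1) + (0.4)(0.3)]Cov(X,Y)
= -0.12·5.1 + 0.04·3.1 + 0.08·3.44 = -0.2128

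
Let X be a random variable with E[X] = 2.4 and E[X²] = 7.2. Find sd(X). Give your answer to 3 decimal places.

1.200

V(X) = 7.2 − (2.4)² = 1.44
sd(X) = √1.44 ≈ 1.200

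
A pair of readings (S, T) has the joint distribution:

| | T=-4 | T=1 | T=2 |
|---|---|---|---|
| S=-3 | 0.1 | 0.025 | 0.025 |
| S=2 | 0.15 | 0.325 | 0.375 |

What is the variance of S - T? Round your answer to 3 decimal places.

5.640

E[S] = 1.25,  E[T] = 0.15,  E[ST] = 1.925
Var(S) = 4.75 − (1.25)² = 3.1875;  Var(T) = 5.95 − (0.15)² = 5.9275
Cov(S,T) = 1.925 − (1.25)(0.15) = 1.7375
Var(S - T) = (1)²·3.1875 + (-1)²·5.9275 + 2·(1)·(-1)·1.7375 = 5.64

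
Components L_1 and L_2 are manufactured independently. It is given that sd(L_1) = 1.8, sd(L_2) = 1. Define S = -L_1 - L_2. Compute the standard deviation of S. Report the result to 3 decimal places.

Var(L_1) = 3.24, Var(L_2) = 1
By independence, Var(S) = (-1)²Var(L_1) + (-1)²Var(L_2)
= (-1)²·3.24 + (-1)²·1 = 4.24
sd(S) = √4.24 ≈ 2.059

2.059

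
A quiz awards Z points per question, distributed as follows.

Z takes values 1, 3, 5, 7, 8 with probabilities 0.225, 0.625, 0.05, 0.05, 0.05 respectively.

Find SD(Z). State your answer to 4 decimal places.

1.7720

E[Z] = (1)(0.225) + (3)(0.625) + (5)(0.05) + (7)(0.05) + (8)(0.05) = 3.1
E[Z²] = (1)²(0.225) + (3)²(0.625) + (5)²(0.05) + (7)²(0.05) + (8)²(0.05) = 12.75
Var(Z) = E[Z²] − (E[Z])² = 12.75 − (3.1)² = 3.14
SD(Z) = √3.14 ≈ 1.7720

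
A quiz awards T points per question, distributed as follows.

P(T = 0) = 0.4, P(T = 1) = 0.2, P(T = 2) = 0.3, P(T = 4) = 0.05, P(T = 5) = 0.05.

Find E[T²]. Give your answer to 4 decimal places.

E[T²] = (0)²(0.4) + (1)²(0.2) + (2)²(0.3) + (4)²(0.05) + (5)²(0.05) = 3.45

3.4500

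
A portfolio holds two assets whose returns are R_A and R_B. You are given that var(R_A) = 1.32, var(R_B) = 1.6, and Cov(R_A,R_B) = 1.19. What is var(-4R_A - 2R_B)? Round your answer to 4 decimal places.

46.5600

var(-4R_A - 2R_B) = (-4)²·var(R_A) + (-2)²·var(R_B) + 2·(-4)·(-2)·Cov(R_A,R_B)
= 16·1.32 + 4·1.6 + 16·1.19 = 46.56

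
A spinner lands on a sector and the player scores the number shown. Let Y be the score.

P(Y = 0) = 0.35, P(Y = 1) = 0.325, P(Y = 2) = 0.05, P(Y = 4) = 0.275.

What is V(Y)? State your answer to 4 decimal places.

2.5994

E[Y] = (0)(0.35) + (1)(0.325) + (2)(0.05) + (4)(0.275) = 1.525
E[Y²] = (0)²(0.35) + (1)²(0.325) + (2)²(0.05) + (4)²(0.275) = 4.925
V(Y) = E[Y²] − (E[Y])² = 4.925 − (1.525)² = 2.599375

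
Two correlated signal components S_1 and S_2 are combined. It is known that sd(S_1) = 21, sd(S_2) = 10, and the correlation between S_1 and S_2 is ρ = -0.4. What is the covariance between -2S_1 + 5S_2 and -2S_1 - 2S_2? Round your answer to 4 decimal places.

1268.0000

var(S_1) = (21)² = 441;  var(S_2) = (10)² = 100
cov(S_1,S_2) = ρ·sd(S_1)·sd(S_2) = -0.4·21·10 = -84
cov(-2S_1 + 5S_2, -2S_1 - 2S_2) = (-2)(-2)var(S_1) + (5)(-2)var(S_2) + [(-2)(-2) + (5)(-2)]cov(S_1,S_2)
= 4·441 + -10·100 + -6·-84 = 1268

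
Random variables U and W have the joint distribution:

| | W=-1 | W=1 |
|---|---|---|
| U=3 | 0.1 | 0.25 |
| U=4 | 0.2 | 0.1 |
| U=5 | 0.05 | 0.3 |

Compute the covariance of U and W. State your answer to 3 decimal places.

0.100

E[U] = 4,  E[W] = 0.3
E[UW] = 1.3
cov(U,W) = E[UW] − E[U]E[W] = 1.3 − (4)(0.3) = 0.1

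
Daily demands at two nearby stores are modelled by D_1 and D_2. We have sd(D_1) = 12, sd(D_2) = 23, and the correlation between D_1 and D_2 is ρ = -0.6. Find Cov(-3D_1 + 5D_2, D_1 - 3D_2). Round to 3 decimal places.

V(D_1) = (12)² = 144;  V(D_2) = (23)² = 529
Cov(D_1,D_2) = ρ·sd(D_1)·sd(D_2) = -0.6·12·23 = -165.6
Cov(-3D_1 + 5D_2, D_1 - 3D_2) = (-3)(1)V(D_1) + (5)(-3)V(D_2) + [(-3)(-3) + (5)(1)]Cov(D_1,D_2)
= -3·144 + -15·529 + 14·-165.6 = -10685.4

-10685.400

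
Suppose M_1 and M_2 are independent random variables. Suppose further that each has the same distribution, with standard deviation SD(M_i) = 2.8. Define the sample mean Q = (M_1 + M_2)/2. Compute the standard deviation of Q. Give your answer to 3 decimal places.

var(M_i) = (2.8)² = 7.84
By independence, var(Q) = (0.5)²var(M_1) + (0.5)²var(M_2)
= (0.5)²·7.84 + (0.5)²·7.84 = 3.92
SD(Q) = √3.92 ≈ 1.980

1.980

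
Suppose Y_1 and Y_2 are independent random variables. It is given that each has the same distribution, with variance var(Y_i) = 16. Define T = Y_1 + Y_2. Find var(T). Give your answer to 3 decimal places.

32.000

By independence, var(T) = (1)²var(Y_1) + (1)²var(Y_2)
= (1)²·16 + (1)²·16 = 32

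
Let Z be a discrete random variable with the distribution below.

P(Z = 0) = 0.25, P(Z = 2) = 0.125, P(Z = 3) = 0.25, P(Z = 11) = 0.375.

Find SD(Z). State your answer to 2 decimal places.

E[Z] = (0)(0.25) + (2)(0.125) + (3)(0.25) + (11)(0.375) = 5.125
E[Z²] = (0)²(0.25) + (2)²(0.125) + (3)²(0.25) + (11)²(0.375) = 48.125
Var(Z) = E[Z²] − (E[Z])² = 48.125 − (5.125)² = 21.859375
SD(Z) = √21.859375 ≈ 4.68

4.68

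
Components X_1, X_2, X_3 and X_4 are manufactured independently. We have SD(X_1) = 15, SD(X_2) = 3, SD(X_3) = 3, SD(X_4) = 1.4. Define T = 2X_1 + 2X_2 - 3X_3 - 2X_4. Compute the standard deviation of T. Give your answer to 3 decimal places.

Var(X_1) = 225, Var(X_2) = 9, Var(X_3) = 9, Var(X_4) = 1.96
By independence, Var(T) = (2)²Var(X_1) + (2)²Var(X_2) + (-3)²Var(X_3) + (-2)²Var(X_4)
= (2)²·225 + (2)²·9 + (-3)²·9 + (-2)²·1.96 = 1024.84
SD(T) = √1024.84 ≈ 32.013

32.013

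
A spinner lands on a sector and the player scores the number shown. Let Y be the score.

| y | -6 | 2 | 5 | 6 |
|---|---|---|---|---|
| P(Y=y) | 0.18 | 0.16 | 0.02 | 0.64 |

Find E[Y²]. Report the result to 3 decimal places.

E[Y²] = (-6)²(0.18) + (2)²(0.16) + (5)²(0.02) + (6)²(0.64) = 30.66

30.660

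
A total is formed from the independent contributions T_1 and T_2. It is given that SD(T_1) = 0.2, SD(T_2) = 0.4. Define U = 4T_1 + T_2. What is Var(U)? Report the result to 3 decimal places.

Var(T_1) = 0.04, Var(T_2) = 0.16
By independence, Var(U) = (4)²Var(T_1) + (1)²Var(T_2)
= (4)²·0.04 + (1)²·0.16 = 0.8

0.800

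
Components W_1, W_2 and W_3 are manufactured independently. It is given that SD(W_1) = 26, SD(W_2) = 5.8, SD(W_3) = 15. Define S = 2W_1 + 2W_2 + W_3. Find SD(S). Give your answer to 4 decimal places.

55.3494

var(W_1) = 676, var(W_2) = 33.64, var(W_3) = 225
By independence, var(S) = (2)²var(W_1) + (2)²var(W_2) + (1)²var(W_3)
= (2)²·676 + (2)²·33.64 + (1)²·225 = 3063.56
SD(S) = √3063.56 ≈ 55.3494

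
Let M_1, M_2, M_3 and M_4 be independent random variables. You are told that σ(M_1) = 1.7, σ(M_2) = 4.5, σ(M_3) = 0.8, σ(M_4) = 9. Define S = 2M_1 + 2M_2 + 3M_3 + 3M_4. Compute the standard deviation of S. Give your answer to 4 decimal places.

V(M_1) = 2.89, V(M_2) = 20.25, V(M_3) = 0.64, V(M_4) = 81
By independence, V(S) = (2)²V(M_1) + (2)²V(M_2) + (3)²V(M_3) + (3)²V(M_4)
= (2)²·2.89 + (2)²·20.25 + (3)²·0.64 + (3)²·81 = 827.32
σ(S) = √827.32 ≈ 28.7632

28.7632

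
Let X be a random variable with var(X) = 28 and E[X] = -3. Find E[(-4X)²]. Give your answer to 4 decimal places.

E[-4X] = -4·-3 = 12
var(-4X) = (-4)²·28 = 448
E[(-4X)²] = var((-4X)) + (E[(-4X)])² = 448 + (12)² = 592

592.0000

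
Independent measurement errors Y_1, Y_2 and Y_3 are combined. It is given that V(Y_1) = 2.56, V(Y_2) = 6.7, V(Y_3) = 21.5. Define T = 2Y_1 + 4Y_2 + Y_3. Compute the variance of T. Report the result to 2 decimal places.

By independence, V(T) = (2)²V(Y_1) + (4)²V(Y_2) + (1)²V(Y_3)
= (2)²·2.56 + (4)²·6.7 + (1)²·21.5 = 138.94

138.94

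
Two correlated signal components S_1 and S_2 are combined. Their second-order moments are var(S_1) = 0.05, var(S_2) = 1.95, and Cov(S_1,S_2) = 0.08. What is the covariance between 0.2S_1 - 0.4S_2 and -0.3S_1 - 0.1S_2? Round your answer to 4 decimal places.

Cov(0.2S_1 - 0.4S_2, -0.3S_1 - 0.1S_2) = (0.2)(-0.3)var(S_1) + (-0.4)(-0.1)var(S_2) + [(0.2)(-0.1) + (-0.4)(-0.3)]Cov(S_1,S_2)
= -0.06·0.05 + 0.04·1.95 + 0.1·0.08 = 0.083

0.0830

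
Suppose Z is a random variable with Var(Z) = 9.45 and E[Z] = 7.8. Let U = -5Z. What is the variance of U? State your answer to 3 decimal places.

236.250

Var(-5Z) = (-5)²·Var(Z) = 25·9.45 = 236.25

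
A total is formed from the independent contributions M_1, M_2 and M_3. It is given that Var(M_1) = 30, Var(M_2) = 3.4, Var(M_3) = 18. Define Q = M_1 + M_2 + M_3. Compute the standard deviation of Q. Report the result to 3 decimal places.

7.169

By independence, Var(Q) = (1)²Var(M_1) + (1)²Var(M_2) + (1)²Var(M_3)
= (1)²·30 + (1)²·3.4 + (1)²·18 = 51.4
σ(Q) = √51.4 ≈ 7.169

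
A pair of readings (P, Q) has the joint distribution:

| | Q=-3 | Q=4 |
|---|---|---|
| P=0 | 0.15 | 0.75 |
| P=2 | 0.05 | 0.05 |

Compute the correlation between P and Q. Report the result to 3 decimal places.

-0.250

E[P] = 0.2,  E[Q] = 2.6
E[PQ] = 0.1
cov(P,Q) = E[PQ] − E[P]E[Q] = 0.1 − (0.2)(2.6) = -0.42
Var(P) = 0.36,  Var(Q) = 7.84
ρ = -0.42 / √(0.36·7.84) ≈ -0.250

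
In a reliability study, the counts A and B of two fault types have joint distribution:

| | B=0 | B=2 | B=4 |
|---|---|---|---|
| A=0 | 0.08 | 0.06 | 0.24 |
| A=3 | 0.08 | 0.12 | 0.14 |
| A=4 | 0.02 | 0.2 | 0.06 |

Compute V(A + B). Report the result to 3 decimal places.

E[A] = 2.14,  E[B] = 2.52,  E[AB] = 4.96
V(A) = 7.54 − (2.14)² = 2.9604;  V(B) = 8.56 − (2.52)² = 2.2096
cov(A,B) = 4.96 − (2.14)(2.52) = -0.4328
V(A + B) = (1)²·2.9604 + (1)²·2.2096 + 2·(1)·(1)·-0.4328 = 4.3044

4.304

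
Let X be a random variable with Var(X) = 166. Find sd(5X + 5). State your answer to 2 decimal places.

64.42

Var(5X + 5) = (5)²·166 = 4150
sd(5X + 5) = √4150 ≈ 64.42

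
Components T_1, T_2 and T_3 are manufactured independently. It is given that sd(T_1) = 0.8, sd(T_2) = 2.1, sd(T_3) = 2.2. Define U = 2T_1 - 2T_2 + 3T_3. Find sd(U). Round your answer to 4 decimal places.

7.9850

V(T_1) = 0.64, V(T_2) = 4.41, V(T_3) = 4.84
By independence, V(U) = (2)²V(T_1) + (-2)²V(T_2) + (3)²V(T_3)
= (2)²·0.64 + (-2)²·4.41 + (3)²·4.84 = 63.76
sd(U) = √63.76 ≈ 7.9850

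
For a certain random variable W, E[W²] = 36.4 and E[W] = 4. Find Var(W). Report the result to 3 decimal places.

20.400

Var(W) = 36.4 − (4)² = 20.4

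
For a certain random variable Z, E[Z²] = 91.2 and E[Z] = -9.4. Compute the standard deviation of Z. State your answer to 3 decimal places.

V(Z) = 91.2 − (-9.4)² = 2.84
SD(Z) = √2.84 ≈ 1.685

1.685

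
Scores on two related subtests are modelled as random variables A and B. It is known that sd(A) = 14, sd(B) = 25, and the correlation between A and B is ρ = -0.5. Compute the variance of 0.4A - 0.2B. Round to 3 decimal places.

Var(A) = (14)² = 196;  Var(B) = (25)² = 625
Cov(A,B) = ρ·sd(A)·sd(B) = -0.5·14·25 = -175
Var(0.4A - 0.2B) = (0.4)²·Var(A) + (-0.2)²·Var(B) + 2·(0.4)·(-0.2)·Cov(A,B)
= 0.16·196 + 0.04·625 + -0.16·-175 = 84.36

84.360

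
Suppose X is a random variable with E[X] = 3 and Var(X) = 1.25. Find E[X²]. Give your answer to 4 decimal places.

E[X²] = Var(X) + (E[X])² = 1.25 + (3)² = 10.25

10.2500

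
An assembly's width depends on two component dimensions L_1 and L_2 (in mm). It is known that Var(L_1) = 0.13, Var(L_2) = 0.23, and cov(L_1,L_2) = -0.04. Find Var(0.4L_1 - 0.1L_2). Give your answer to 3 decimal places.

0.026

Var(0.4L_1 - 0.1L_2) = (0.4)²·Var(L_1) + (-0.1)²·Var(L_2) + 2·(0.4)·(-0.1)·cov(L_1,L_2)
= 0.16·0.13 + 0.01·0.23 + -0.08·-0.04 = 0.0263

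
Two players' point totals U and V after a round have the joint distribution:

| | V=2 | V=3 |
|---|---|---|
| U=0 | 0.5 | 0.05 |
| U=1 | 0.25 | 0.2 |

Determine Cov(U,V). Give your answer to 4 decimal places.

0.0875

E[U] = 0.45,  E[V] = 2.25
E[UV] = 1.1
Cov(U,V) = E[UV] − E[U]E[V] = 1.1 − (0.45)(2.25) = 0.0875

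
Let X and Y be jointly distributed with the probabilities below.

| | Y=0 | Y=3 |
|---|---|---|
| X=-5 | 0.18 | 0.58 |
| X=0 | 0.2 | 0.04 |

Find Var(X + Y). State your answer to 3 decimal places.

3.416

E[X] = -3.8,  E[Y] = 1.86,  E[XY] = -8.7
Var(X) = 19 − (-3.8)² = 4.56;  Var(Y) = 5.58 − (1.86)² = 2.1204
Cov(X,Y) = -8.7 − (-3.8)(1.86) = -1.632
Var(X + Y) = (1)²·4.56 + (1)²·2.1204 + 2·(1)·(1)·-1.632 = 3.4164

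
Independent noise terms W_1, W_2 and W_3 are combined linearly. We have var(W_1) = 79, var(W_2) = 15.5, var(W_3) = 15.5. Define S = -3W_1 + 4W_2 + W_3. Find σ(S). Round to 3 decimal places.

By independence, var(S) = (-3)²var(W_1) + (4)²var(W_2) + (1)²var(W_3)
= (-3)²·79 + (4)²·15.5 + (1)²·15.5 = 974.5
σ(S) = √974.5 ≈ 31.217

31.217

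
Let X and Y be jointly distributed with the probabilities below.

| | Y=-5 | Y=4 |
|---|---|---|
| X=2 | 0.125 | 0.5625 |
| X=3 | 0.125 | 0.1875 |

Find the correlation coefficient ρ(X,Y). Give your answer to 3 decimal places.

-0.234

E[X] = 2.3125,  E[Y] = 1.75
E[XY] = 3.625
cov(X,Y) = E[XY] − E[X]E[Y] = 3.625 − (2.3125)(1.75) = -0.421875
V(X) = 0.21484375,  V(Y) = 15.1875
ρ = -0.421875 / √(0.21484375·15.1875) ≈ -0.234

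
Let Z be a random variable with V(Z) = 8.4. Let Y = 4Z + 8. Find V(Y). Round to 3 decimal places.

134.400

V(4Z + 8) = (4)²·V(Z) = 16·8.4 = 134.4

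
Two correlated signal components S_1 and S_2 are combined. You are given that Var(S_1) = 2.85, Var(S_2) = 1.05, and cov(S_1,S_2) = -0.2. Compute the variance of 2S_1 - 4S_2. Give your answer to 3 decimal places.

31.400

Var(2S_1 - 4S_2) = (2)²·Var(S_1) + (-4)²·Var(S_2) + 2·(2)·(-4)·cov(S_1,S_2)
= 4·2.85 + 16·1.05 + -16·-0.2 = 31.4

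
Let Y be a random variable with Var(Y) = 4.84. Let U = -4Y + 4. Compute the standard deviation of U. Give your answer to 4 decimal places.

8.8000

Var(-4Y + 4) = (-4)²·4.84 = 77.44
sd(U) = √77.44 ≈ 8.8000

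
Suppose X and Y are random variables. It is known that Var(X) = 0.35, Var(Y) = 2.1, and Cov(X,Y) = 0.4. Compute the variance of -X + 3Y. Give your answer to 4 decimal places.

Var(-X + 3Y) = (-1)²·Var(X) + (3)²·Var(Y) + 2·(-1)·(3)·Cov(X,Y)
= 1·0.35 + 9·2.1 + -6·0.4 = 16.85

16.8500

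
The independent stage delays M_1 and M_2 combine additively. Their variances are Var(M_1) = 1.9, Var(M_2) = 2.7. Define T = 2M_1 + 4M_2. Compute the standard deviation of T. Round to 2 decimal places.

7.13

By independence, Var(T) = (2)²Var(M_1) + (4)²Var(M_2)
= (2)²·1.9 + (4)²·2.7 = 50.8
σ(T) = √50.8 ≈ 7.13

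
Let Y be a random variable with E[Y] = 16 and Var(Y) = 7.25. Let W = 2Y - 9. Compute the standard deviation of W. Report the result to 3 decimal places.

Var(2Y - 9) = (2)²·7.25 = 29
SD(W) = √29 ≈ 5.385

5.385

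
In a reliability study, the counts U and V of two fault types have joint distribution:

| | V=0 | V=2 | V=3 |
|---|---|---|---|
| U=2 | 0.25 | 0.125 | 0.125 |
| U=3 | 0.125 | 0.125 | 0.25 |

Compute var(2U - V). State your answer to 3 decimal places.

E[U] = 2.5,  E[V] = 1.625,  E[UV] = 4.25
var(U) = 6.5 − (2.5)² = 0.25;  var(V) = 4.375 − (1.625)² = 1.734375
Cov(U,V) = 4.25 − (2.5)(1.625) = 0.1875
var(2U - V) = (2)²·0.25 + (-1)²·1.734375 + 2·(2)·(-1)·0.1875 = 1.984375

1.984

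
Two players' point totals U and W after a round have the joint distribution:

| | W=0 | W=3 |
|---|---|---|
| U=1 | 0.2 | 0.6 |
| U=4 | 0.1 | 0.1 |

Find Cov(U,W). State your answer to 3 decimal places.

E[U] = 1.6,  E[W] = 2.1
E[UW] = 3
Cov(U,W) = E[UW] − E[U]E[W] = 3 − (1.6)(2.1) = -0.36

-0.360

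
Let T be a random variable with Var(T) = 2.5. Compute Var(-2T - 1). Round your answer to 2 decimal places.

10.00

Var(-2T - 1) = (-2)²·Var(T) = 4·2.5 = 10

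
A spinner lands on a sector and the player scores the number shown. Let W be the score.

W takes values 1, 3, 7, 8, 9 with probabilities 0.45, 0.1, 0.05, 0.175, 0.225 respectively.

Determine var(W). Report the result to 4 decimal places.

E[W] = (1)(0.45) + (3)(0.1) + (7)(0.05) + (8)(0.175) + (9)(0.225) = 4.525
E[W²] = (1)²(0.45) + (3)²(0.1) + (7)²(0.05) + (8)²(0.175) + (9)²(0.225) = 33.225
var(W) = E[W²] − (E[W])² = 33.225 − (4.525)² = 12.749375

12.7494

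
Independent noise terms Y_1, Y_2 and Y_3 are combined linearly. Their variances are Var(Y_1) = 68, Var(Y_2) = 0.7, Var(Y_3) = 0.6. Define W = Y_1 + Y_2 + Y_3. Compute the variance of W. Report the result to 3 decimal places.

69.300

By independence, Var(W) = (1)²Var(Y_1) + (1)²Var(Y_2) + (1)²Var(Y_3)
= (1)²·68 + (1)²·0.7 + (1)²·0.6 = 69.3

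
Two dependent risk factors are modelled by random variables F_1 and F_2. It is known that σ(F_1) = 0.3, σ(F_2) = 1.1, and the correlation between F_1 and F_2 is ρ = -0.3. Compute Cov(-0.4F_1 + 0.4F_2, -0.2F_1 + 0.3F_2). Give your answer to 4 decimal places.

V(F_1) = (0.3)² = 0.09;  V(F_2) = (1.1)² = 1.21
Cov(F_1,F_2) = ρ·σ(F_1)·σ(F_2) = -0.3·0.3·1.1 = -0.099
Cov(-0.4F_1 + 0.4F_2, -0.2F_1 + 0.3F_2) = (-0.4)(-0.2)V(F_1) + (0.4)(0.3)V(F_2) + [(-0.4)(0.3) + (0.4)(-0.2)]Cov(F_1,F_2)
= 0.08·0.09 + 0.12·1.21 + -0.2·-0.099 = 0.1722

0.1722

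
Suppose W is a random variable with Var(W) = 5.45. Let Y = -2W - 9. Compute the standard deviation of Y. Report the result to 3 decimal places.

Var(-2W - 9) = (-2)²·5.45 = 21.8
SD(Y) = √21.8 ≈ 4.669

4.669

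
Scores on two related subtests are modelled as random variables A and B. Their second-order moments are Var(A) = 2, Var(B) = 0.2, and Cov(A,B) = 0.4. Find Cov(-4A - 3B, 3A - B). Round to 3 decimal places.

-25.400

Cov(-4A - 3B, 3A - B) = (-4)(3)Var(A) + (-3)(-1)Var(B) + [(-4)(-1) + (-3)(3)]Cov(A,B)
= -12·2 + 3·0.2 + -5·0.4 = -25.4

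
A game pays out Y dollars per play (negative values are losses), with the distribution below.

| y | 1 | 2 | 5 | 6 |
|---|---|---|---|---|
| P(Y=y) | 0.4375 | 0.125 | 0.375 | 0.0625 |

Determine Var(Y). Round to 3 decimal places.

E[Y] = (1)(0.4375) + (2)(0.125) + (5)(0.375) + (6)(0.0625) = 2.9375
E[Y²] = (1)²(0.4375) + (2)²(0.125) + (5)²(0.375) + (6)²(0.0625) = 12.5625
Var(Y) = E[Y²] − (E[Y])² = 12.5625 − (2.9375)² = 3.93359375

3.934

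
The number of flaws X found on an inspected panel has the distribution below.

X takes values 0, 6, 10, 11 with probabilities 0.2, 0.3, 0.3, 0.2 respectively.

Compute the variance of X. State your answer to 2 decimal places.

16.00

E[X] = (0)(0.2) + (6)(0.3) + (10)(0.3) + (11)(0.2) = 7
E[X²] = (0)²(0.2) + (6)²(0.3) + (10)²(0.3) + (11)²(0.2) = 65
V(X) = E[X²] − (E[X])² = 65 − (7)² = 16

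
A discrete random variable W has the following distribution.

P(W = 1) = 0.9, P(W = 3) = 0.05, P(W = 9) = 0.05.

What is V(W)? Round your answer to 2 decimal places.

3.15

E[W] = (1)(0.9) + (3)(0.05) + (9)(0.05) = 1.5
E[W²] = (1)²(0.9) + (3)²(0.05) + (9)²(0.05) = 5.4
V(W) = E[W²] − (E[W])² = 5.4 − (1.5)² = 3.15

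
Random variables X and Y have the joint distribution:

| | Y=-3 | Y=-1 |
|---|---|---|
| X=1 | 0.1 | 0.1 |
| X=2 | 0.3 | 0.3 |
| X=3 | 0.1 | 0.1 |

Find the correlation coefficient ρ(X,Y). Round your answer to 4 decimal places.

E[X] = 2,  E[Y] = -2
E[XY] = -4
Cov(X,Y) = E[XY] − E[X]E[Y] = -4 − (2)(-2) = 0
Var(X) = 0.4,  Var(Y) = 1
ρ = 0 / √(0.4·1) ≈ 0.0000

0.0000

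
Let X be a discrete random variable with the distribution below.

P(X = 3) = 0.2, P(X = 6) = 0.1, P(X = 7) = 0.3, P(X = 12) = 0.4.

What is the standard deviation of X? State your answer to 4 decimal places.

E[X] = (3)(0.2) + (6)(0.1) + (7)(0.3) + (12)(0.4) = 8.1
E[X²] = (3)²(0.2) + (6)²(0.1) + (7)²(0.3) + (12)²(0.4) = 77.7
Var(X) = E[X²] − (E[X])² = 77.7 − (8.1)² = 12.09
SD(X) = √12.09 ≈ 3.4771

3.4771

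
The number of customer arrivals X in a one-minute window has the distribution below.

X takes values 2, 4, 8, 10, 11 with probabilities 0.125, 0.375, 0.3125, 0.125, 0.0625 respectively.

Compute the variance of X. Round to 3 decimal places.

8.277

E[X] = (2)(0.125) + (4)(0.375) + (8)(0.3125) + (10)(0.125) + (11)(0.0625) = 6.1875
E[X²] = (2)²(0.125) + (4)²(0.375) + (8)²(0.3125) + (10)²(0.125) + (11)²(0.0625) = 46.5625
Var(X) = E[X²] − (E[X])² = 46.5625 − (6.1875)² = 8.27734375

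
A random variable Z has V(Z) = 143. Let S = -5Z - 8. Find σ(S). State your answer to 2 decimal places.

59.79

V(-5Z - 8) = (-5)²·143 = 3575
σ(S) = √3575 ≈ 59.79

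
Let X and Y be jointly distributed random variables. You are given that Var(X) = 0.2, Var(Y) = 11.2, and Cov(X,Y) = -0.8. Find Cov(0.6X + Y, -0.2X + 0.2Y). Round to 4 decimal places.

2.2800

Cov(0.6X + Y, -0.2X + 0.2Y) = (0.6)(-0.2)Var(X) + (1)(0.2)Var(Y) + [(0.6)(0.2) + (1)(-0.2)]Cov(X,Y)
= -0.12·0.2 + 0.2·11.2 + -0.08·-0.8 = 2.28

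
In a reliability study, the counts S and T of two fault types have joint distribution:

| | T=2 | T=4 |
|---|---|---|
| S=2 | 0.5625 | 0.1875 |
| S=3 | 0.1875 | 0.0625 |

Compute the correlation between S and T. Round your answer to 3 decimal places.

E[S] = 2.25,  E[T] = 2.5
E[ST] = 5.625
Cov(S,T) = E[ST] − E[S]E[T] = 5.625 − (2.25)(2.5) = 0
var(S) = 0.1875,  var(T) = 0.75
ρ = 0 / √(0.1875·0.75) ≈ 0.000

0.000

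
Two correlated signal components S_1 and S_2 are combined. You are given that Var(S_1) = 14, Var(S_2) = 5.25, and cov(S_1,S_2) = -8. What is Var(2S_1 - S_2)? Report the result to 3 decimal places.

Var(2S_1 - S_2) = (2)²·Var(S_1) + (-1)²·Var(S_2) + 2·(2)·(-1)·cov(S_1,S_2)
= 4·14 + 1·5.25 + -4·-8 = 93.25

93.250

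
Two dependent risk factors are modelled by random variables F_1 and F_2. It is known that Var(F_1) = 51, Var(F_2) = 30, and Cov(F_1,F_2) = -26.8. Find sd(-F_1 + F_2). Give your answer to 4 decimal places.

Var(-F_1 + F_2) = (-1)²·Var(F_1) + (1)²·Var(F_2) + 2·(-1)·(1)·Cov(F_1,F_2)
= 1·51 + 1·30 + -2·-26.8 = 134.6
sd(-F_1 + F_2) = √134.6 ≈ 11.6017

11.6017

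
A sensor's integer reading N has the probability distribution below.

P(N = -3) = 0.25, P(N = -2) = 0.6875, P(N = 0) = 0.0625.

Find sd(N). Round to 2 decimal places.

0.70

E[N] = (-3)(0.25) + (-2)(0.6875) + (0)(0.0625) = -2.125
E[N²] = (-3)²(0.25) + (-2)²(0.6875) + (0)²(0.0625) = 5
var(N) = E[N²] − (E[N])² = 5 − (-2.125)² = 0.484375
sd(N) = √0.484375 ≈ 0.70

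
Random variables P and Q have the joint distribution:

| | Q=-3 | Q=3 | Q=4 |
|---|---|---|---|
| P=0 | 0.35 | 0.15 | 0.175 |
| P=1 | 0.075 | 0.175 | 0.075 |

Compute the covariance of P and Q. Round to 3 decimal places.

E[P] = 0.325,  E[Q] = 0.7
E[PQ] = 0.6
Cov(P,Q) = E[PQ] − E[P]E[Q] = 0.6 − (0.325)(0.7) = 0.3725

0.373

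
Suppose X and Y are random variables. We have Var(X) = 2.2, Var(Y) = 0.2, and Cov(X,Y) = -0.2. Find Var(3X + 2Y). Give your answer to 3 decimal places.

18.200

Var(3X + 2Y) = (3)²·Var(X) + (2)²·Var(Y) + 2·(3)·(2)·Cov(X,Y)
= 9·2.2 + 4·0.2 + 12·-0.2 = 18.2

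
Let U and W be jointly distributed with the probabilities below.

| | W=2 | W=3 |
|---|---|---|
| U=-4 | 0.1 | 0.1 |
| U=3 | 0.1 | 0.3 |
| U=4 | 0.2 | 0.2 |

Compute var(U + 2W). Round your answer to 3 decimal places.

10.560

E[U] = 2,  E[W] = 2.6,  E[UW] = 5.3
var(U) = 13.2 − (2)² = 9.2;  var(W) = 7 − (2.6)² = 0.24
cov(U,W) = 5.3 − (2)(2.6) = 0.1
var(U + 2W) = (1)²·9.2 + (2)²·0.24 + 2·(1)·(2)·0.1 = 10.56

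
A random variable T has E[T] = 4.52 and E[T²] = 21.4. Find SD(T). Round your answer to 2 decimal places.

0.98

Var(T) = 21.4 − (4.52)² = 0.9696
SD(T) = √0.9696 ≈ 0.98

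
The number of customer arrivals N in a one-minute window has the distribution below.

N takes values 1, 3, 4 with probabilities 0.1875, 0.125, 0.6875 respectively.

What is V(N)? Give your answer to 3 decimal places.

1.340

E[N] = (1)(0.1875) + (3)(0.125) + (4)(0.6875) = 3.3125
E[N²] = (1)²(0.1875) + (3)²(0.125) + (4)²(0.6875) = 12.3125
V(N) = E[N²] − (E[N])² = 12.3125 − (3.3125)² = 1.33984375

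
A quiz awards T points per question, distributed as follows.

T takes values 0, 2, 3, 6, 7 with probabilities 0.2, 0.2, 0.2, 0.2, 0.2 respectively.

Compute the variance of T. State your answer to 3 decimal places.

E[T] = (0)(0.2) + (2)(0.2) + (3)(0.2) + (6)(0.2) + (7)(0.2) = 3.6
E[T²] = (0)²(0.2) + (2)²(0.2) + (3)²(0.2) + (6)²(0.2) + (7)²(0.2) = 19.6
Var(T) = E[T²] − (E[T])² = 19.6 − (3.6)² = 6.64

6.640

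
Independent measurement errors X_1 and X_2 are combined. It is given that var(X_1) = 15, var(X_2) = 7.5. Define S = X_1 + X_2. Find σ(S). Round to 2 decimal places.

4.74

By independence, var(S) = (1)²var(X_1) + (1)²var(X_2)
= (1)²·15 + (1)²·7.5 = 22.5
σ(S) = √22.5 ≈ 4.74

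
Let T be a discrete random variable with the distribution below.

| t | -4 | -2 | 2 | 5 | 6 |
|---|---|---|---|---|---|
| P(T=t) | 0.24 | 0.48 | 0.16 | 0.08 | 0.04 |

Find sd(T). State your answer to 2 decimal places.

E[T] = (-4)(0.24) + (-2)(0.48) + (2)(0.16) + (5)(0.08) + (6)(0.04) = -0.96
E[T²] = (-4)²(0.24) + (-2)²(0.48) + (2)²(0.16) + (5)²(0.08) + (6)²(0.04) = 9.84
Var(T) = E[T²] − (E[T])² = 9.84 − (-0.96)² = 8.9184
sd(T) = √8.9184 ≈ 2.99

2.99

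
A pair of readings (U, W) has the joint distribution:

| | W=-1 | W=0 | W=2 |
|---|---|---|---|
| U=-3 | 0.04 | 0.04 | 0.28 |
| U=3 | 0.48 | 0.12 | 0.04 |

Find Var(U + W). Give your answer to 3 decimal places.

4.358

E[U] = 0.84,  E[W] = 0.12,  E[UW] = -2.76
Var(U) = 9 − (0.84)² = 8.2944;  Var(W) = 1.8 − (0.12)² = 1.7856
cov(U,W) = -2.76 − (0.84)(0.12) = -2.8608
Var(U + W) = (1)²·8.2944 + (1)²·1.7856 + 2·(1)·(1)·-2.8608 = 4.3584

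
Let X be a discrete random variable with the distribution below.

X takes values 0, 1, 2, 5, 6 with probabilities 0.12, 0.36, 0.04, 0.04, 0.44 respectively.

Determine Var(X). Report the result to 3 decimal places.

6.602

E[X] = (0)(0.12) + (1)(0.36) + (2)(0.04) + (5)(0.04) + (6)(0.44) = 3.28
E[X²] = (0)²(0.12) + (1)²(0.36) + (2)²(0.04) + (5)²(0.04) + (6)²(0.44) = 17.36
Var(X) = E[X²] − (E[X])² = 17.36 − (3.28)² = 6.6016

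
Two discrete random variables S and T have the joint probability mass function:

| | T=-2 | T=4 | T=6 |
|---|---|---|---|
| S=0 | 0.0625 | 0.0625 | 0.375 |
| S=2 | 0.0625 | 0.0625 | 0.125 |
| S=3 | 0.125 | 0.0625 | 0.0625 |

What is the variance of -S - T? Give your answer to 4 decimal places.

E[S] = 1.25,  E[T] = 3.625,  E[ST] = 2.875
Var(S) = 3.25 − (1.25)² = 1.6875;  Var(T) = 24.25 − (3.625)² = 11.109375
cov(S,T) = 2.875 − (1.25)(3.625) = -1.65625
Var(-S - T) = (-1)²·1.6875 + (-1)²·11.109375 + 2·(-1)·(-1)·-1.65625 = 9.484375

9.4844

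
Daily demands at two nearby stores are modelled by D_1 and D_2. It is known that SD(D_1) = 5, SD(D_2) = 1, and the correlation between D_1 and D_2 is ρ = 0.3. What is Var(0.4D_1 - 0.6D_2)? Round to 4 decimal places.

3.6400

Var(D_1) = (5)² = 25;  Var(D_2) = (1)² = 1
Cov(D_1,D_2) = ρ·SD(D_1)·SD(D_2) = 0.3·5·1 = 1.5
Var(0.4D_1 - 0.6D_2) = (0.4)²·Var(D_1) + (-0.6)²·Var(D_2) + 2·(0.4)·(-0.6)·Cov(D_1,D_2)
= 0.16·25 + 0.36·1 + -0.48·1.5 = 3.64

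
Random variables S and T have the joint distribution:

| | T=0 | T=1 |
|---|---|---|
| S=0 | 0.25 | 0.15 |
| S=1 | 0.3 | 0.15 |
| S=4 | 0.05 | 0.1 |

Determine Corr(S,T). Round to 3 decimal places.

0.201

E[S] = 1.05,  E[T] = 0.4
E[ST] = 0.55
Cov(S,T) = E[ST] − E[S]E[T] = 0.55 − (1.05)(0.4) = 0.13
V(S) = 1.7475,  V(T) = 0.24
ρ = 0.13 / √(1.7475·0.24) ≈ 0.201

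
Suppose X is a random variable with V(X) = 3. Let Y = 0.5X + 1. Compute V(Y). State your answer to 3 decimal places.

V(0.5X + 1) = (0.5)²·V(X) = 0.25·3 = 0.75

0.750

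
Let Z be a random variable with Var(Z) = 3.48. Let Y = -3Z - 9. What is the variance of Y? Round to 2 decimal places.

31.32

Var(-3Z - 9) = (-3)²·Var(Z) = 9·3.48 = 31.32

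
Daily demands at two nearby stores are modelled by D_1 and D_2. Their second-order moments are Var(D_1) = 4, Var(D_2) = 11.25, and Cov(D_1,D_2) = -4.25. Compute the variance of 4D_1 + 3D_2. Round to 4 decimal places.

63.2500

Var(4D_1 + 3D_2) = (4)²·Var(D_1) + (3)²·Var(D_2) + 2·(4)·(3)·Cov(D_1,D_2)
= 16·4 + 9·11.25 + 24·-4.25 = 63.25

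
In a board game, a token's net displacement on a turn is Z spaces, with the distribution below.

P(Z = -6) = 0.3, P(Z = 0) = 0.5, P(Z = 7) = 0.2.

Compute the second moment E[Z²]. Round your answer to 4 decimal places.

E[Z²] = (-6)²(0.3) + (0)²(0.5) + (7)²(0.2) = 20.6

20.6000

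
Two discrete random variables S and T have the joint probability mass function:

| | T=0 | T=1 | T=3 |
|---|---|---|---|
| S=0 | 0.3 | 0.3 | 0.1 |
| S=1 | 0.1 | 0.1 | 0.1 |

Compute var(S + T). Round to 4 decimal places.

E[S] = 0.3,  E[T] = 1,  E[ST] = 0.4
var(S) = 0.3 − (0.3)² = 0.21;  var(T) = 2.2 − (1)² = 1.2
Cov(S,T) = 0.4 − (0.3)(1) = 0.1
var(S + T) = (1)²·0.21 + (1)²·1.2 + 2·(1)·(1)·0.1 = 1.61

1.6100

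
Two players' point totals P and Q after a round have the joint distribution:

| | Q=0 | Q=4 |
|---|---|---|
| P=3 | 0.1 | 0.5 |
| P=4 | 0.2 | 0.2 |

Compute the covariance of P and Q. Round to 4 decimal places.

E[P] = 3.4,  E[Q] = 2.8
E[PQ] = 9.2
cov(P,Q) = E[PQ] − E[P]E[Q] = 9.2 − (3.4)(2.8) = -0.32

-0.3200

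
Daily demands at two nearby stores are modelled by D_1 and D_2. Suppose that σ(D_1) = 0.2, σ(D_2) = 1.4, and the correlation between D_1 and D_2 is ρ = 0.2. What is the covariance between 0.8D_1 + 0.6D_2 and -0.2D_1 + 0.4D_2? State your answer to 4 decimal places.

0.4752

Var(D_1) = (0.2)² = 0.04;  Var(D_2) = (1.4)² = 1.96
Cov(D_1,D_2) = ρ·σ(D_1)·σ(D_2) = 0.2·0.2·1.4 = 0.056
Cov(0.8D_1 + 0.6D_2, -0.2D_1 + 0.4D_2) = (0.8)(-0.2)Var(D_1) + (0.6)(0.4)Var(D_2) + [(0.8)(0.4) + (0.6)(-0.2)]Cov(D_1,D_2)
= -0.16·0.04 + 0.24·1.96 + 0.2·0.056 = 0.4752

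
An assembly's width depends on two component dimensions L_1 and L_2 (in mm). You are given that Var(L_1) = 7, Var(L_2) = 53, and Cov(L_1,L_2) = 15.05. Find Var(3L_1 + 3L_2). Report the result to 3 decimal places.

Var(3L_1 + 3L_2) = (3)²·Var(L_1) + (3)²·Var(L_2) + 2·(3)·(3)·Cov(L_1,L_2)
= 9·7 + 9·53 + 18·15.05 = 810.9

810.900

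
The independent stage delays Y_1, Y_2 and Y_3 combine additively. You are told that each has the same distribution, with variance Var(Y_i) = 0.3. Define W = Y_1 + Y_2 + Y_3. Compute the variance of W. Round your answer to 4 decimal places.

By independence, Var(W) = (1)²Var(Y_1) + (1)²Var(Y_2) + (1)²Var(Y_3)
= (1)²·0.3 + (1)²·0.3 + (1)²·0.3 = 0.9

0.9000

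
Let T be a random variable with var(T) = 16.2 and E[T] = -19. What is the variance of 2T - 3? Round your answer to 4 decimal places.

64.8000

var(2T - 3) = (2)²·var(T) = 4·16.2 = 64.8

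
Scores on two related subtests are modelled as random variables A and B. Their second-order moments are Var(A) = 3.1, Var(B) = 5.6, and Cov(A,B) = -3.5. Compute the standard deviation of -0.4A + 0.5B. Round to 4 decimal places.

Var(-0.4A + 0.5B) = (-0.4)²·Var(A) + (0.5)²·Var(B) + 2·(-0.4)·(0.5)·Cov(A,B)
= 0.16·3.1 + 0.25·5.6 + -0.4·-3.5 = 3.296
SD(-0.4A + 0.5B) = √3.296 ≈ 1.8155

1.8155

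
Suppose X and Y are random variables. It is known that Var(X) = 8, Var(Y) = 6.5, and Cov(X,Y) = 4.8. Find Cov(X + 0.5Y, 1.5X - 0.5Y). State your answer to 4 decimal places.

Cov(X + 0.5Y, 1.5X - 0.5Y) = (1)(1.5)Var(X) + (0.5)(-0.5)Var(Y) + [(1)(-0.5) + (0.5)(1.5)]Cov(X,Y)
= 1.5·8 + -0.25·6.5 + 0.25·4.8 = 11.575

11.5750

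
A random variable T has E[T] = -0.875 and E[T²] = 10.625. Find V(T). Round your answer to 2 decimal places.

9.86

V(T) = 10.625 − (-0.875)² = 9.859375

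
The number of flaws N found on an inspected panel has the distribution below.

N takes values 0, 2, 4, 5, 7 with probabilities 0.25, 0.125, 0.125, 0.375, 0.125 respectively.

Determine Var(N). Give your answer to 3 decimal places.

5.750

E[N] = (0)(0.25) + (2)(0.125) + (4)(0.125) + (5)(0.375) + (7)(0.125) = 3.5
E[N²] = (0)²(0.25) + (2)²(0.125) + (4)²(0.125) + (5)²(0.375) + (7)²(0.125) = 18
Var(N) = E[N²] − (E[N])² = 18 − (3.5)² = 5.75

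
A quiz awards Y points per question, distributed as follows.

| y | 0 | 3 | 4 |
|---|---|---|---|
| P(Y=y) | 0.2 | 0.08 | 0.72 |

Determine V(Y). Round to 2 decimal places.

E[Y] = (0)(0.2) + (3)(0.08) + (4)(0.72) = 3.12
E[Y²] = (0)²(0.2) + (3)²(0.08) + (4)²(0.72) = 12.24
V(Y) = E[Y²] − (E[Y])² = 12.24 − (3.12)² = 2.5056

2.51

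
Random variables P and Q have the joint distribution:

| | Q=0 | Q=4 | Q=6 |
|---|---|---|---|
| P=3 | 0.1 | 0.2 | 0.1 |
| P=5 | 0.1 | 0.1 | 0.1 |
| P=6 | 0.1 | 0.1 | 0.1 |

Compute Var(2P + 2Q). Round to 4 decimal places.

E[P] = 4.5,  E[Q] = 3.4,  E[PQ] = 15.2
Var(P) = 21.9 − (4.5)² = 1.65;  Var(Q) = 17.2 − (3.4)² = 5.64
cov(P,Q) = 15.2 − (4.5)(3.4) = -0.1
Var(2P + 2Q) = (2)²·1.65 + (2)²·5.64 + 2·(2)·(2)·-0.1 = 28.36

28.3600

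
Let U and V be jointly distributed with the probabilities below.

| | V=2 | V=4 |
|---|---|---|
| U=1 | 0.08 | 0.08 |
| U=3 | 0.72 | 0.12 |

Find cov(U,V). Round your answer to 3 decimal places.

-0.192

E[U] = 2.68,  E[V] = 2.4
E[UV] = 6.24
cov(U,V) = E[UV] − E[U]E[V] = 6.24 − (2.68)(2.4) = -0.192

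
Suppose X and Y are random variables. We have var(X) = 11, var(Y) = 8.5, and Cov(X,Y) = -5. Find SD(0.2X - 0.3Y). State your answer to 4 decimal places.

1.3435

var(0.2X - 0.3Y) = (0.2)²·var(X) + (-0.3)²·var(Y) + 2·(0.2)·(-0.3)·Cov(X,Y)
= 0.04·11 + 0.09·8.5 + -0.12·-5 = 1.805
SD(0.2X - 0.3Y) = √1.805 ≈ 1.3435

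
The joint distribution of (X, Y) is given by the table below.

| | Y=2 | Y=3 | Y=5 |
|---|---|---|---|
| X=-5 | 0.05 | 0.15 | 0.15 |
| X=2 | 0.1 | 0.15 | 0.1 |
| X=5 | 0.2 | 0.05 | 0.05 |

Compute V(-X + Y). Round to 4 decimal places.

22.2600

E[X] = 0.45,  E[Y] = 3.25,  E[XY] = -0.2
V(X) = 17.65 − (0.45)² = 17.4475;  V(Y) = 12.05 − (3.25)² = 1.4875
Cov(X,Y) = -0.2 − (0.45)(3.25) = -1.6625
V(-X + Y) = (-1)²·17.4475 + (1)²·1.4875 + 2·(-1)·(1)·-1.6625 = 22.26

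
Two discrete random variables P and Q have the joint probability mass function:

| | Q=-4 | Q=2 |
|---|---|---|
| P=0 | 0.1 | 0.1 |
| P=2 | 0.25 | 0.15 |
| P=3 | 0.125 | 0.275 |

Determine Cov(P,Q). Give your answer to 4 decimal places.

E[P] = 2,  E[Q] = -0.85
E[PQ] = -1.25
Cov(P,Q) = E[PQ] − E[P]E[Q] = -1.25 − (2)(-0.85) = 0.45

0.4500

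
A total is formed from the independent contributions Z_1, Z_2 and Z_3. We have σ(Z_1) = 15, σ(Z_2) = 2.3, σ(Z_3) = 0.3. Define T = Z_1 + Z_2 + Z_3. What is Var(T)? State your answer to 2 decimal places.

Var(Z_1) = 225, Var(Z_2) = 5.29, Var(Z_3) = 0.09
By independence, Var(T) = (1)²Var(Z_1) + (1)²Var(Z_2) + (1)²Var(Z_3)
= (1)²·225 + (1)²·5.29 + (1)²·0.09 = 230.38

230.38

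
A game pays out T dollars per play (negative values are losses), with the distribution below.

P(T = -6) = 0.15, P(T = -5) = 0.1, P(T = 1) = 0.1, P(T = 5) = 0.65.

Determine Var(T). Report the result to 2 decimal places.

20.45

E[T] = (-6)(0.15) + (-5)(0.1) + (1)(0.1) + (5)(0.65) = 1.95
E[T²] = (-6)²(0.15) + (-5)²(0.1) + (1)²(0.1) + (5)²(0.65) = 24.25
Var(T) = E[T²] − (E[T])² = 24.25 − (1.95)² = 20.4475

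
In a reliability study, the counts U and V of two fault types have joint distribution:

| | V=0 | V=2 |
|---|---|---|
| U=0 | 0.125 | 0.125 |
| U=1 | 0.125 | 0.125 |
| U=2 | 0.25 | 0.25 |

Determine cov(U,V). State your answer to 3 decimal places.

E[U] = 1.25,  E[V] = 1
E[UV] = 1.25
cov(U,V) = E[UV] − E[U]E[V] = 1.25 − (1.25)(1) = 0

0.000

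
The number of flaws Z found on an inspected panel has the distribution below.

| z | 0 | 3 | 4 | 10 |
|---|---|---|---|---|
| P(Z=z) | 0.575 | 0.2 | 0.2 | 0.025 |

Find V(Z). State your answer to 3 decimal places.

4.778

E[Z] = (0)(0.575) + (3)(0.2) + (4)(0.2) + (10)(0.025) = 1.65
E[Z²] = (0)²(0.575) + (3)²(0.2) + (4)²(0.2) + (10)²(0.025) = 7.5
V(Z) = E[Z²] − (E[Z])² = 7.5 − (1.65)² = 4.7775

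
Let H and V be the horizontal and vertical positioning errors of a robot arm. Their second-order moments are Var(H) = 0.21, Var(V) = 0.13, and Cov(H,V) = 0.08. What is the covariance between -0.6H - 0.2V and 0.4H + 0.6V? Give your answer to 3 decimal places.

-0.101

Cov(-0.6H - 0.2V, 0.4H + 0.6V) = (-0.6)(0.4)Var(H) + (-0.2)(0.6)Var(V) + [(-0.6)(0.6) + (-0.2)(0.4)]Cov(H,V)
= -0.24·0.21 + -0.12·0.13 + -0.44·0.08 = -0.1012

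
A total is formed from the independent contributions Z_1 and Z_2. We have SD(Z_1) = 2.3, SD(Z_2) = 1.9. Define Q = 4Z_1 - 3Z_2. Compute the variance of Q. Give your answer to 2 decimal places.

Var(Z_1) = 5.29, Var(Z_2) = 3.61
By independence, Var(Q) = (4)²Var(Z_1) + (-3)²Var(Z_2)
= (4)²·5.29 + (-3)²·3.61 = 117.13

117.13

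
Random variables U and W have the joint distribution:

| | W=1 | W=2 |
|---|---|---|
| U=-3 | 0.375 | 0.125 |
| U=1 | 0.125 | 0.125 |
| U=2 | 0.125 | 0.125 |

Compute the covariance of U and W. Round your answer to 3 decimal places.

0.281

E[U] = -0.75,  E[W] = 1.375
E[UW] = -0.75
Cov(U,W) = E[UW] − E[U]E[W] = -0.75 − (-0.75)(1.375) = 0.28125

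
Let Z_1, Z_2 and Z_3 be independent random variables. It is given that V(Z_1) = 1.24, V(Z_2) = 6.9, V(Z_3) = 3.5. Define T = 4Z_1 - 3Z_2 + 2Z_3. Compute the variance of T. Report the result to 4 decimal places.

95.9400

By independence, V(T) = (4)²V(Z_1) + (-3)²V(Z_2) + (2)²V(Z_3)
= (4)²·1.24 + (-3)²·6.9 + (2)²·3.5 = 95.94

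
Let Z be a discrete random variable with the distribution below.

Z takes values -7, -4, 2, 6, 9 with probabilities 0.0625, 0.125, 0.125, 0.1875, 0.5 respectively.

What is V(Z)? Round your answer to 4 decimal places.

E[Z] = (-7)(0.0625) + (-4)(0.125) + (2)(0.125) + (6)(0.1875) + (9)(0.5) = 4.9375
E[Z²] = (-7)²(0.0625) + (-4)²(0.125) + (2)²(0.125) + (6)²(0.1875) + (9)²(0.5) = 52.8125
V(Z) = E[Z²] − (E[Z])² = 52.8125 − (4.9375)² = 28.43359375

28.4336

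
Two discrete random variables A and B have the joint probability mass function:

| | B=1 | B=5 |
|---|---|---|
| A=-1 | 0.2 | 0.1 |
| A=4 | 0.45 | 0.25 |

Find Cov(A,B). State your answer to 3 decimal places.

0.100

E[A] = 2.5,  E[B] = 2.4
E[AB] = 6.1
Cov(A,B) = E[AB] − E[A]E[B] = 6.1 − (2.5)(2.4) = 0.1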